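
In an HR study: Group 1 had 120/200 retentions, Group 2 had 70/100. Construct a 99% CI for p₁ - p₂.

p̂₁ = 0.6, p̂₂ = 0.7. Difference = -0.1. CI = (-0.248, 0.048)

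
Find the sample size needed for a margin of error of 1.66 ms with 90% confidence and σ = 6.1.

n = (z*σ/E)² = (1.645×6.1/1.66)² = 36.5 → n = 37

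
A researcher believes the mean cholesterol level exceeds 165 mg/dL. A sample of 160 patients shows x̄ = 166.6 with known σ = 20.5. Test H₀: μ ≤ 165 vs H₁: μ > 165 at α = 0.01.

z = 0.987. Critical value: 2.33. Fail to reject H₀.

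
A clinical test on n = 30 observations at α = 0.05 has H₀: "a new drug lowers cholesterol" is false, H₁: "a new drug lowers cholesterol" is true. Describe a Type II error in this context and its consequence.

Type II error: failing to reject H₀ when it is false — concluding that a new drug lowers cholesterol is not supported when in fact it is. Consequence: shelving an effective drug — patients miss out on a treatment that would have helped.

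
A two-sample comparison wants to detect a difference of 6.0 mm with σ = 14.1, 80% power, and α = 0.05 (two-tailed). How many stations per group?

n per group = 2(z_α/2 + z_β)²σ²/d² = 2×(1.96 + 0.84)²×14.1²/6.0² = 86.6 → n = 87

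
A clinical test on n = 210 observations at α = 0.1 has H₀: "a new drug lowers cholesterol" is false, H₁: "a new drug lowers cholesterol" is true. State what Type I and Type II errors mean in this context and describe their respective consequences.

Type I (false positive): concluding that a new drug lowers cholesterol when it is not — approving an ineffective drug — patients take a useless medication and may skip effective alternatives. Type II (false negative): failing to conclude that a new drug lowers cholesterol when it is — shelving an effective drug — patients miss out on a treatment that would have helped. Which is costlier depends on domain priorities and is a judgement call rather than a statistical fact.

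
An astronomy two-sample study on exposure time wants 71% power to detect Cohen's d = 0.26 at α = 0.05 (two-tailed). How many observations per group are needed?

z_{α/2} = 1.96, z_β = Φ⁻¹(0.71) = 0.553. For small effect (d = 0.26): n per group = 2(z_{α/2} + z_β)²/d² = 2(1.96 + 0.553)²/0.26² = 186.8 → 187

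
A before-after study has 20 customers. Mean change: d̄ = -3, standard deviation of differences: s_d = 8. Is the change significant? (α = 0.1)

t = d̄/(s_d/√n) = -3/(8/√20) = -1.677. df = 19, critical t = ±1.729. Fail to reject H₀.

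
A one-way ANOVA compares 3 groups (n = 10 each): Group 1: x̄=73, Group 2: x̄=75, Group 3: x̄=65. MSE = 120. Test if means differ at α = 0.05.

Grand mean = 71.0. SS_between = 560.0, MS_between = 280.0. F = 2.333, F_crit ≈ 3.354. Fail to reject H₀.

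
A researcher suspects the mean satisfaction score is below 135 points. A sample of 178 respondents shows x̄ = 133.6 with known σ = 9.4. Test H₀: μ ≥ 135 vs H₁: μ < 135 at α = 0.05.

z = -1.987. Critical value: -1.645. Reject H₀.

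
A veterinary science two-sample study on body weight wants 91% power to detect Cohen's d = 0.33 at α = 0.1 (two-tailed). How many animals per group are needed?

z_{α/2} = 1.645, z_β = Φ⁻¹(0.91) = 1.341. For small effect (d = 0.33): n per group = 2(z_{α/2} + z_β)²/d² = 2(1.645 + 1.341)²/0.33² = 163.8 → 164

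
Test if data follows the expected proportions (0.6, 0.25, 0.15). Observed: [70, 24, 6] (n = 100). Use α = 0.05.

Expected: [60.0, 25.0, 15.0]. χ² = 7.107. df = 2, critical = 5.991. Reject H₀.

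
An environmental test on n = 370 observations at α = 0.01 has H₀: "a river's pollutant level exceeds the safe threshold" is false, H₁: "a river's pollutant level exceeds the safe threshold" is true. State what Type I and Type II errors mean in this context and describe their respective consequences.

Type I (false positive): concluding that a river's pollutant level exceeds the safe threshold when it is not — shutting down a compliant factory unnecessarily. Type II (false negative): failing to conclude that a river's pollutant level exceeds the safe threshold when it is — allowing unsafe pollution to continue. Which is costlier depends on domain priorities and is a judgement call rather than a statistical fact.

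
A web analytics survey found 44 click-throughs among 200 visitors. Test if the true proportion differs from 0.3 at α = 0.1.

p̂ = 0.22, p₀ = 0.3. z = (p̂ - p₀)/√(p₀(1-p₀)/n) = -2.469. Critical: ±1.645. Reject H₀.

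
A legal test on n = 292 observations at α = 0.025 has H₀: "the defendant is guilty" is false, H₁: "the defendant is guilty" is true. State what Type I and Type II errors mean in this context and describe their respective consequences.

Type I (false positive): concluding that the defendant is guilty when it is not — convicting an innocent person. Type II (false negative): failing to conclude that the defendant is guilty when it is — acquitting a guilty person. Which is costlier depends on domain priorities and is a judgement call rather than a statistical fact.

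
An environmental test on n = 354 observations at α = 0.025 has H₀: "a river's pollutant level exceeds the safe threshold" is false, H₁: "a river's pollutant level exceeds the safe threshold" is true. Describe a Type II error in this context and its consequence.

Type II error: failing to reject H₀ when it is false — concluding that a river's pollutant level exceeds the safe threshold is not supported when in fact it is. Consequence: allowing unsafe pollution to continue.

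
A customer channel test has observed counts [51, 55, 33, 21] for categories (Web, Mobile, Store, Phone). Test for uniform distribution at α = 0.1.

Expected = 40 each. χ² = Σ(O-E)²/E = 18.9. df = 3, critical value = 6.251. Reject H₀.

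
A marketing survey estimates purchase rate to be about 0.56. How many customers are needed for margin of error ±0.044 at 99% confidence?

n = z²p(1-p)/E² = 2.576²×0.56×0.44/0.044² = 844.6 → n = 845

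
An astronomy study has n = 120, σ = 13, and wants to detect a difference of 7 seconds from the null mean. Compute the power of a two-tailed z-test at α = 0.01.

SE = σ/√n = 13/√120 = 1.187. Non-centrality λ = d/SE = 7/1.187 = 5.899. Power ≈ Φ(λ - z_{α/2}) = Φ(5.899 - 2.576) = Φ(3.323) = 1.0.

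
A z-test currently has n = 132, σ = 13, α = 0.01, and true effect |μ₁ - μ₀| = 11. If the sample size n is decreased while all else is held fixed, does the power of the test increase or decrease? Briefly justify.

Power decreases: a smaller n inflates the standard error σ/√n, pulling the sampling distribution under H₁ back toward the critical value.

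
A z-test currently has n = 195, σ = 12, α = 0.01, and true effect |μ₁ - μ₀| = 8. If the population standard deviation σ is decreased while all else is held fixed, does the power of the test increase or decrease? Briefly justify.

Power increases: a smaller σ shrinks the standard error σ/√n, moving the sampling distribution under H₁ further from the critical value.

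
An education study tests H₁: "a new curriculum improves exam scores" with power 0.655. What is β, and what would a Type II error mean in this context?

β = 1 - power = 1 - 0.655 = 0.345. A Type II error is failing to reject H₀ when H₀ is false (false negative) — here, failing to conclude that a new curriculum improves exam scores when in fact it is true. Consequence: keeping the old curriculum when the new one would have helped students.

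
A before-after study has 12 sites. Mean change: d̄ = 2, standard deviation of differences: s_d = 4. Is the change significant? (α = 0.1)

t = d̄/(s_d/√n) = 2/(4/√12) = 1.732. df = 11, critical t = ±1.796. Fail to reject H₀.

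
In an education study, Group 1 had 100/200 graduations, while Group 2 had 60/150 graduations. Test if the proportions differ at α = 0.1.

p̂₁ = 0.5, p̂₂ = 0.4, pooled p̂ = 0.457. z = 1.858. Critical: ±1.645. Reject H₀.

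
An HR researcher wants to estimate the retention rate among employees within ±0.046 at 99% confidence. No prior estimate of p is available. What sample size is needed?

Conservative approach: use p = 0.5 (maximizes p(1-p) = 0.25). n = z²(0.25)/E² = 2.576²×0.25/0.046² = 784.0 → n = 784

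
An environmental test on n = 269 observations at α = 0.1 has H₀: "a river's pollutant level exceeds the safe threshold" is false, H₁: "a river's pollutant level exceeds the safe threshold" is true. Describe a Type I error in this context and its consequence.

Type I error: rejecting H₀ when it is true — concluding that a river's pollutant level exceeds the safe threshold when in fact it is not. Consequence: shutting down a compliant factory unnecessarily.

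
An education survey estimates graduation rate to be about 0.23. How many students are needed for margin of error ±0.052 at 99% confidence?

n = z²p(1-p)/E² = 2.576²×0.23×0.77/0.052² = 434.6 → n = 435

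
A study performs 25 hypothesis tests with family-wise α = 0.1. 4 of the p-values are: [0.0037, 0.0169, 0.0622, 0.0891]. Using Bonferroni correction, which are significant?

Bonferroni α = 0.1/25 = 0.004. Significant p-values: [0.0037]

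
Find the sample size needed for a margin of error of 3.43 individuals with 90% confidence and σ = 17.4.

n = (z*σ/E)² = (1.645×17.4/3.43)² = 69.6 → n = 70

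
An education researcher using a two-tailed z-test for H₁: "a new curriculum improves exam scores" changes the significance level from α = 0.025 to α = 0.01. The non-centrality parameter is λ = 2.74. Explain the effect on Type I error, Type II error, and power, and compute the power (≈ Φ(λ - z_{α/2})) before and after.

Decreasing α from 0.025 to 0.01:
• Type I error rate decreases (α is the Type I rate by definition).
• Critical value moves from z_{α/2} = 2.241 to 2.576, so power = Φ(λ - z_{α/2}) goes from Φ(2.74 - 2.241) = 0.691 to Φ(2.74 - 2.576) = 0.565.
• Type II error rate β = 1 - power therefore increases (0.309 → 0.435).
Appropriate when false positives are costly — here, adopting a curriculum that gives no real benefit — disruption for nothing.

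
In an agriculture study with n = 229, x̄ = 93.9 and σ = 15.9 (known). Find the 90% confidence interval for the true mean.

CI = x̄ ± z*(σ/√n) = 93.9 ± 1.645(15.9/√229) = 93.9 ± 1.73 = (92.17, 95.63)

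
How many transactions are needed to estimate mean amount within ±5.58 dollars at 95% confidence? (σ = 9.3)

n = (z*σ/E)² = (1.96×9.3/5.58)² = 10.7 → n = 11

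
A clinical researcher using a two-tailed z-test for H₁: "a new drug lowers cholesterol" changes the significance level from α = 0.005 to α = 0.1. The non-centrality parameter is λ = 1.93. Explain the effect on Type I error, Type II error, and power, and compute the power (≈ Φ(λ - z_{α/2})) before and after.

Increasing α from 0.005 to 0.1:
• Type I error rate increases (α is the Type I rate by definition).
• Critical value moves from z_{α/2} = 2.807 to 1.645, so power = Φ(λ - z_{α/2}) goes from Φ(1.93 - 2.807) = 0.19 to Φ(1.93 - 1.645) = 0.612.
• Type II error rate β = 1 - power therefore decreases (0.81 → 0.388).
Appropriate when false negatives are costly — here, shelving an effective drug — patients miss out on a treatment that would have helped.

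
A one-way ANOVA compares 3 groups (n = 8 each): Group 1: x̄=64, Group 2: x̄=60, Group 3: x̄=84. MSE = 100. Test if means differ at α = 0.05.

Grand mean = 69.33. SS_between = 2645.33, MS_between = 1322.67. F = 13.227, F_crit ≈ 3.467. Reject H₀.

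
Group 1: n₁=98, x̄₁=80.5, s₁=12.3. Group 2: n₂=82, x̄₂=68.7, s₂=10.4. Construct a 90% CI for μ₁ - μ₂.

Difference = 11.8. SE = √(12.3²/98 + 10.4²/82) = 1.692. CI = (9.02, 14.58)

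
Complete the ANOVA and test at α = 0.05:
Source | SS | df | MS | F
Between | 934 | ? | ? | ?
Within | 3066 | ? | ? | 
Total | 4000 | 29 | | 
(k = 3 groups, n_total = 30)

df_between = 2, df_within = 27. MS_between = 467.0, MS_within = 113.56. F = 4.113, F_crit ≈ 3.354. Reject H₀.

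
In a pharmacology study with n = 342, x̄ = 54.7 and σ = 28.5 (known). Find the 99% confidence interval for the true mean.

CI = x̄ ± z*(σ/√n) = 54.7 ± 2.576(28.5/√342) = 54.7 ± 3.97 = (50.73, 58.67)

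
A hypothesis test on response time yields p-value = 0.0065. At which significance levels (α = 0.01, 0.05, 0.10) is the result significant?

p = 0.0065. Significant at: α = 0.01, 0.05, 0.1.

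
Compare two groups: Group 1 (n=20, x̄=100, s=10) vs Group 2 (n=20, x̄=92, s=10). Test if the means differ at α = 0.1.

Pooled sp = 10.0. t = 2.53, df = 38. Critical t = ±1.686. Reject H₀.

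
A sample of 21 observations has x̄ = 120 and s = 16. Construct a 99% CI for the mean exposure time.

CI = x̄ ± t*(s/√n) = 120 ± 2.845(16/√21) = (110.07, 129.93)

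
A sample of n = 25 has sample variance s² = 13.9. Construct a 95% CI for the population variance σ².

df = 24. χ²_{0.025} = 39.364, χ²_{0.975} = 12.401. CI for σ² = ((n-1)s²/χ²_{α/2}, (n-1)s²/χ²_{1-α/2}) = (24·13.9/39.364, 24·13.9/12.401) = (8.47, 26.9)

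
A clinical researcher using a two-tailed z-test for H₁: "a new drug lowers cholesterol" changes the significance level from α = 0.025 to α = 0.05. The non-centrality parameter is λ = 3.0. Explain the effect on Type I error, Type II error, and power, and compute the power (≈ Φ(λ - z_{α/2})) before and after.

Increasing α from 0.025 to 0.05:
• Type I error rate increases (α is the Type I rate by definition).
• Critical value moves from z_{α/2} = 2.241 to 1.96, so power = Φ(λ - z_{α/2}) goes from Φ(3.0 - 2.241) = 0.776 to Φ(3.0 - 1.96) = 0.851.
• Type II error rate β = 1 - power therefore decreases (0.224 → 0.149).
Appropriate when false negatives are costly — here, shelving an effective drug — patients miss out on a treatment that would have helped.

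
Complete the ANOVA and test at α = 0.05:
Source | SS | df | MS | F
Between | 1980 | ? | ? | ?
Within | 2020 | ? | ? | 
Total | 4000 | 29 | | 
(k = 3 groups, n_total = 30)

df_between = 2, df_within = 27. MS_between = 990.0, MS_within = 74.81. F = 13.233, F_crit ≈ 3.354. Reject H₀.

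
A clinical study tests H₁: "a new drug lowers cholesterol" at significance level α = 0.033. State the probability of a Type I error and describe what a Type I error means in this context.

P(Type I error) = α = 0.033. A Type I error is rejecting H₀ when H₀ is actually true (false positive) — here, concluding that a new drug lowers cholesterol when in fact this is not the case. Consequence: approving an ineffective drug — patients take a useless medication and may skip effective alternatives.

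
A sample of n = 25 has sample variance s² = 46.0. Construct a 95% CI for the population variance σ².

df = 24. χ²_{0.025} = 39.364, χ²_{0.975} = 12.401. CI for σ² = ((n-1)s²/χ²_{α/2}, (n-1)s²/χ²_{1-α/2}) = (24·46.0/39.364, 24·46.0/12.401) = (28.05, 89.03)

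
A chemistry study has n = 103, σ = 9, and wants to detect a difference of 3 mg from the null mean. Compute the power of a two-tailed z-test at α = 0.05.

SE = σ/√n = 9/√103 = 0.887. Non-centrality λ = d/SE = 3/0.887 = 3.383. Power ≈ Φ(λ - z_{α/2}) = Φ(3.383 - 1.96) = Φ(1.423) = 0.923.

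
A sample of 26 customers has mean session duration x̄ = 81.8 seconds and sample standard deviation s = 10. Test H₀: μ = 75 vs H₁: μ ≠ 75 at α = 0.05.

t = (x̄ - μ₀)/(s/√n) = (81.8 - 75)/(10/√26) = 3.467. df = 25, critical t = ±2.06. Reject H₀.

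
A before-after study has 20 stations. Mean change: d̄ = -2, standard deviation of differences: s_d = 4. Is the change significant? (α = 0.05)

t = d̄/(s_d/√n) = -2/(4/√20) = -2.236. df = 19, critical t = ±2.093. Reject H₀.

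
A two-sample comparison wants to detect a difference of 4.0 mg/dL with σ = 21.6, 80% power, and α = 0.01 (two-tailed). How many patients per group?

n per group = 2(z_α/2 + z_β)²σ²/d² = 2×(2.576 + 0.84)²×21.6²/4.0² = 680.5 → n = 681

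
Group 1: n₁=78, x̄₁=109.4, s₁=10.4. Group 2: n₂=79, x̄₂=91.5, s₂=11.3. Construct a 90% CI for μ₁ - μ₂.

Difference = 17.9. SE = √(10.4²/78 + 11.3²/79) = 1.733. CI = (15.05, 20.75)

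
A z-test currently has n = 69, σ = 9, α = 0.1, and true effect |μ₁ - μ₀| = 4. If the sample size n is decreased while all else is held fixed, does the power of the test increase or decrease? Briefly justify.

Power decreases: a smaller n inflates the standard error σ/√n, pulling the sampling distribution under H₁ back toward the critical value.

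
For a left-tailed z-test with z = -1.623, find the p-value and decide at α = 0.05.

p = P(Z < -1.623) = Φ(-1.623) ≈ 0.0523. Since p ≥ 0.05, fail to reject H₀ (not significant) at α = 0.05.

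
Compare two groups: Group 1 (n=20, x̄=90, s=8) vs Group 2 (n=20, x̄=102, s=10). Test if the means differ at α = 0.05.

Pooled sp = 9.06. t = -4.191, df = 38. Critical t = ±2.024. Reject H₀.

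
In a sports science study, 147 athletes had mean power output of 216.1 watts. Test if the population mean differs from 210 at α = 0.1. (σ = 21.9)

z = (x̄ - μ₀)/(σ/√n) = (216.1 - 210)/(21.9/√147) = 3.377. Critical value: ±1.645. Since |3.377| > 1.645, Reject H₀.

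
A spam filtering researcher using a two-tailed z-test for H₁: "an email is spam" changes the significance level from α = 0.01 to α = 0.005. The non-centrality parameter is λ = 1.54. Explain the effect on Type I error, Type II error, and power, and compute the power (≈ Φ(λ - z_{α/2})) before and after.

Decreasing α from 0.01 to 0.005:
• Type I error rate decreases (α is the Type I rate by definition).
• Critical value moves from z_{α/2} = 2.576 to 2.807, so power = Φ(λ - z_{α/2}) goes from Φ(1.54 - 2.576) = 0.15 to Φ(1.54 - 2.807) = 0.103.
• Type II error rate β = 1 - power therefore increases (0.85 → 0.897).
Appropriate when false positives are costly — here, a legitimate email is sent to the spam folder and the user misses it.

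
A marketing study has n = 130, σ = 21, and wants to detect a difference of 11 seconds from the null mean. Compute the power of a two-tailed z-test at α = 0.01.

SE = σ/√n = 21/√130 = 1.842. Non-centrality λ = d/SE = 11/1.842 = 5.972. Power ≈ Φ(λ - z_{α/2}) = Φ(5.972 - 2.576) = Φ(3.396) = 1.0.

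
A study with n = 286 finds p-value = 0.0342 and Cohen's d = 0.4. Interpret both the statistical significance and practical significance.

Statistically significant (p = 0.0342 < 0.05). Cohen's d = 0.4 indicates a small effect size. Both statistical and practical significance should be considered.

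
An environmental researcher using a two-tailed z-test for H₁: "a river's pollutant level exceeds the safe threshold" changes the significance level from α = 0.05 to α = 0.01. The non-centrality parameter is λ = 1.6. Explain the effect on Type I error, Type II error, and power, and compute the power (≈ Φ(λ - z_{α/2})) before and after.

Decreasing α from 0.05 to 0.01:
• Type I error rate decreases (α is the Type I rate by definition).
• Critical value moves from z_{α/2} = 1.96 to 2.576, so power = Φ(λ - z_{α/2}) goes from Φ(1.6 - 1.96) = 0.359 to Φ(1.6 - 2.576) = 0.165.
• Type II error rate β = 1 - power therefore increases (0.641 → 0.835).
Appropriate when false positives are costly — here, shutting down a compliant factory unnecessarily.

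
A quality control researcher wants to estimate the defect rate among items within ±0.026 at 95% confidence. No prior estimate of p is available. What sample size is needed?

Conservative approach: use p = 0.5 (maximizes p(1-p) = 0.25). n = z²(0.25)/E² = 1.96²×0.25/0.026² = 1420.7 → n = 1421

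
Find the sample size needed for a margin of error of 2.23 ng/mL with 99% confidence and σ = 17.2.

n = (z*σ/E)² = (2.576×17.2/2.23)² = 394.8 → n = 395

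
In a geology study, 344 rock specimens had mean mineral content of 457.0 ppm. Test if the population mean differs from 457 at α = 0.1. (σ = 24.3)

z = (x̄ - μ₀)/(σ/√n) = (457.0 - 457)/(24.3/√344) = 0.0. Critical value: ±1.645. Since |0.0| ≤ 1.645, Fail to reject H₀.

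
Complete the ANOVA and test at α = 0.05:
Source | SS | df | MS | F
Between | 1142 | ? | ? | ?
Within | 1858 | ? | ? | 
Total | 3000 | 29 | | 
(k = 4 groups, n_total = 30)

df_between = 3, df_within = 26. MS_between = 380.67, MS_within = 71.46. F = 5.327, F_crit ≈ 2.975. Reject H₀.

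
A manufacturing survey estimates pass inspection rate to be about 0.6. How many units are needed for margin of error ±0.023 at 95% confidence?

n = z²p(1-p)/E² = 1.96²×0.6×0.4/0.023² = 1742.9 → n = 1743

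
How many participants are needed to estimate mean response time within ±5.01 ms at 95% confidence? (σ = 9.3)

n = (z*σ/E)² = (1.96×9.3/5.01)² = 13.2 → n = 14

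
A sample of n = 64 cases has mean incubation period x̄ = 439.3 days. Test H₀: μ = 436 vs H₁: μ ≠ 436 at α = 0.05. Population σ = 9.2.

z = (x̄ - μ₀)/(σ/√n) = (439.3 - 436)/(9.2/√64) = 2.87. Critical value: ±1.96. Since |2.87| > 1.96, Reject H₀.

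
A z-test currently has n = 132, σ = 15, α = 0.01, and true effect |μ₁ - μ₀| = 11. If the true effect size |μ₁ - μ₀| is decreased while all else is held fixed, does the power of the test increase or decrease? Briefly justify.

Power decreases: a smaller true effect decreases the non-centrality λ = |μ₁ - μ₀|/(σ/√n).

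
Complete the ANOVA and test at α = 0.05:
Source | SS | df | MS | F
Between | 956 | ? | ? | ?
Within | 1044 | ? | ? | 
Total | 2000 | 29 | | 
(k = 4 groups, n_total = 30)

df_between = 3, df_within = 26. MS_between = 318.67, MS_within = 40.15. F = 7.936, F_crit ≈ 2.975. Reject H₀.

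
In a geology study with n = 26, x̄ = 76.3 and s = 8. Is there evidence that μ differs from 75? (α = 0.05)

t = (x̄ - μ₀)/(s/√n) = (76.3 - 75)/(8/√26) = 0.829. df = 25, critical t = ±2.06. Fail to reject H₀.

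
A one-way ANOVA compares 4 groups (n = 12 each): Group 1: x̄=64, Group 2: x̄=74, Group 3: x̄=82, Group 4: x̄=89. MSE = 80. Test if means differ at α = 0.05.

Grand mean = 77.25. SS_between = 4161.0, MS_between = 1387.0. F = 17.337, F_crit ≈ 2.816. Reject H₀.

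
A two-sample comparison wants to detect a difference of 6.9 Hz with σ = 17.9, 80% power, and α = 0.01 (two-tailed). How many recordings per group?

n per group = 2(z_α/2 + z_β)²σ²/d² = 2×(2.576 + 0.84)²×17.9²/6.9² = 157.1 → n = 158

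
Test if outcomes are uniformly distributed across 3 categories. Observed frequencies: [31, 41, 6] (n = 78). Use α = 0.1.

Expected = 26 each. χ² = Σ(O-E)²/E = 25.0. df = 2, critical value = 4.605. Reject H₀.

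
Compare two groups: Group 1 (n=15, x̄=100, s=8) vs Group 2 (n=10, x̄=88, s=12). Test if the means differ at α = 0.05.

Pooled sp = 9.76. t = 3.011, df = 23. Critical t = ±2.069. Reject H₀.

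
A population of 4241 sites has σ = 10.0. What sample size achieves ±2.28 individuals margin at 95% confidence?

Without FPC: n₀ = (1.96×10.0/2.28)² = 73.9. With FPC: n = n₀N/(n₀+N-1) = 72.7 → n = 73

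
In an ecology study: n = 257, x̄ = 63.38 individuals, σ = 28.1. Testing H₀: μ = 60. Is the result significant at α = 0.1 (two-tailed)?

z = (63.38 - 60)/(28.1/√257) = 1.928. Since |z| > 1.645, significant at α = 0.1.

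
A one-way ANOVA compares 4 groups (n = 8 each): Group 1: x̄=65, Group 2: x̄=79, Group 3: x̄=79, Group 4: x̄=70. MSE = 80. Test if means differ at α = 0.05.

Grand mean = 73.25. SS_between = 1158.0, MS_between = 386.0. F = 4.825, F_crit ≈ 2.947. Reject H₀.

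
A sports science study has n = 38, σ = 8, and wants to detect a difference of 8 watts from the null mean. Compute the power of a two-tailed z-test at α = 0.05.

SE = σ/√n = 8/√38 = 1.298. Non-centrality λ = d/SE = 8/1.298 = 6.164. Power ≈ Φ(λ - z_{α/2}) = Φ(6.164 - 1.96) = Φ(4.204) = 1.0.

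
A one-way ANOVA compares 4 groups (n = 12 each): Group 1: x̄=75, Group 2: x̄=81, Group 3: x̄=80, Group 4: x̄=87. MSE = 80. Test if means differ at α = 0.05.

Grand mean = 80.75. SS_between = 873.0, MS_between = 291.0. F = 3.638, F_crit ≈ 2.816. Reject H₀.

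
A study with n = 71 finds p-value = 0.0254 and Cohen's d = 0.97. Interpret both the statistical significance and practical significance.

Statistically significant (p = 0.0254 < 0.05). Cohen's d = 0.97 indicates a large effect size. Both statistical and practical significance should be considered.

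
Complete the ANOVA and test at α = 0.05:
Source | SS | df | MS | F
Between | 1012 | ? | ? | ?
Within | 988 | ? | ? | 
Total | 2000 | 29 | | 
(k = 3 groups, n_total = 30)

df_between = 2, df_within = 27. MS_between = 506.0, MS_within = 36.59. F = 13.828, F_crit ≈ 3.354. Reject H₀.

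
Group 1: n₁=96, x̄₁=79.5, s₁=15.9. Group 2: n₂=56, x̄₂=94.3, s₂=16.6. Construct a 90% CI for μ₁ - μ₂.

Difference = -14.8. SE = √(15.9²/96 + 16.6²/56) = 2.748. CI = (-19.32, -10.28)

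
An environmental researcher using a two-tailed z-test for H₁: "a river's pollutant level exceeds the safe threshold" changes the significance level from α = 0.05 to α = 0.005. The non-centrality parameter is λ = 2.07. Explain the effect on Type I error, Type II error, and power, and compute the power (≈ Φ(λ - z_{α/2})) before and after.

Decreasing α from 0.05 to 0.005:
• Type I error rate decreases (α is the Type I rate by definition).
• Critical value moves from z_{α/2} = 1.96 to 2.807, so power = Φ(λ - z_{α/2}) goes from Φ(2.07 - 1.96) = 0.544 to Φ(2.07 - 2.807) = 0.231.
• Type II error rate β = 1 - power therefore increases (0.456 → 0.769).
Appropriate when false positives are costly — here, shutting down a compliant factory unnecessarily.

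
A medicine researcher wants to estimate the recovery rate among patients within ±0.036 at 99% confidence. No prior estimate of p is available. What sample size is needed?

Conservative approach: use p = 0.5 (maximizes p(1-p) = 0.25). n = z²(0.25)/E² = 2.576²×0.25/0.036² = 1280.05 → n = 1281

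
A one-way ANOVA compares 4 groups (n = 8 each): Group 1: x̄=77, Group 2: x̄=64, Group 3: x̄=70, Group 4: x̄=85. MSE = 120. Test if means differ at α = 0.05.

Grand mean = 74.0. SS_between = 1968.0, MS_between = 656.0. F = 5.467, F_crit ≈ 2.947. Reject H₀.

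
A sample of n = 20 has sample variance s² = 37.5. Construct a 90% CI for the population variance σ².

df = 19. χ²_{0.05} = 30.144, χ²_{0.95} = 10.117. CI for σ² = ((n-1)s²/χ²_{α/2}, (n-1)s²/χ²_{1-α/2}) = (19·37.5/30.144, 19·37.5/10.117) = (23.64, 70.43)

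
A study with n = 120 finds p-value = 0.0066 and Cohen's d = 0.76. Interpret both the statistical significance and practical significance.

Statistically significant (p = 0.0066 < 0.05). Cohen's d = 0.76 indicates a medium effect size. Both statistical and practical significance should be considered.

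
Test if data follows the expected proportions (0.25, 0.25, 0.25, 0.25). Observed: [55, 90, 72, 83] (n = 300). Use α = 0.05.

Expected: [75.0, 75.0, 75.0, 75.0]. χ² = 9.307. df = 3, critical = 7.815. Reject H₀.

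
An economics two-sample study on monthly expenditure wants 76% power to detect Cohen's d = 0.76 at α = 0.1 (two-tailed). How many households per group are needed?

z_{α/2} = 1.645, z_β = Φ⁻¹(0.76) = 0.706. For medium effect (d = 0.76): n per group = 2(z_{α/2} + z_β)²/d² = 2(1.645 + 0.706)²/0.76² = 19.1 → 20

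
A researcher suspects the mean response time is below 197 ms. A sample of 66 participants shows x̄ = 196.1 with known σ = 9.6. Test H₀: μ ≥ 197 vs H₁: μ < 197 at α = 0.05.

z = -0.762. Critical value: -1.645. Fail to reject H₀.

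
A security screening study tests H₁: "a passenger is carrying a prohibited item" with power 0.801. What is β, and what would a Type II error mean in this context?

β = 1 - power = 1 - 0.801 = 0.199. A Type II error is failing to reject H₀ when H₀ is false (false negative) — here, failing to conclude that a passenger is carrying a prohibited item when in fact it is true. Consequence: letting a prohibited item through — security breach.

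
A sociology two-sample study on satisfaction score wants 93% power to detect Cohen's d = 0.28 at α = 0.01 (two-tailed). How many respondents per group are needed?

z_{α/2} = 2.576, z_β = Φ⁻¹(0.93) = 1.476. For small effect (d = 0.28): n per group = 2(z_{α/2} + z_β)²/d² = 2(2.576 + 1.476)²/0.28² = 418.8 → 419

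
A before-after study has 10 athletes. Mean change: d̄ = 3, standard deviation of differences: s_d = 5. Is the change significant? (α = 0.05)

t = d̄/(s_d/√n) = 3/(5/√10) = 1.897. df = 9, critical t = ±2.262. Fail to reject H₀.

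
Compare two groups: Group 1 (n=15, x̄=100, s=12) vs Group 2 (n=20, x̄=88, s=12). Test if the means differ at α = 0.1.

Pooled sp = 12.0. t = 2.928, df = 33. Critical t = ±1.692. Reject H₀.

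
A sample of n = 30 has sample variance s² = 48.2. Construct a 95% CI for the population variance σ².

df = 29. χ²_{0.025} = 45.722, χ²_{0.975} = 16.047. CI for σ² = ((n-1)s²/χ²_{α/2}, (n-1)s²/χ²_{1-α/2}) = (29·48.2/45.722, 29·48.2/16.047) = (30.57, 87.11)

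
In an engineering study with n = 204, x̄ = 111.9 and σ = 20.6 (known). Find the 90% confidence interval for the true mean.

CI = x̄ ± z*(σ/√n) = 111.9 ± 1.645(20.6/√204) = 111.9 ± 2.37 = (109.53, 114.27)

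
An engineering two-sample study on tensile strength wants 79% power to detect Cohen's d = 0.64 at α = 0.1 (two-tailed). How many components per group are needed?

z_{α/2} = 1.645, z_β = Φ⁻¹(0.79) = 0.806. For medium effect (d = 0.64): n per group = 2(z_{α/2} + z_β)²/d² = 2(1.645 + 0.806)²/0.64² = 29.3 → 30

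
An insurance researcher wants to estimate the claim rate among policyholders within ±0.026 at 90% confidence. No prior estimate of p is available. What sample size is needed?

Conservative approach: use p = 0.5 (maximizes p(1-p) = 0.25). n = z²(0.25)/E² = 1.645²×0.25/0.026² = 1000.7 → n = 1001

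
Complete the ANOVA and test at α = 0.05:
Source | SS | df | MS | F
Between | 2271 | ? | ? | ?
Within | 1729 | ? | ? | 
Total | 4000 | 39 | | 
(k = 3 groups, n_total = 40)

df_between = 2, df_within = 37. MS_between = 1135.5, MS_within = 46.73. F = 24.299, F_crit ≈ 3.252. Reject H₀.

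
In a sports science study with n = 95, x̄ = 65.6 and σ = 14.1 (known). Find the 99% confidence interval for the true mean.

CI = x̄ ± z*(σ/√n) = 65.6 ± 2.576(14.1/√95) = 65.6 ± 3.73 = (61.87, 69.33)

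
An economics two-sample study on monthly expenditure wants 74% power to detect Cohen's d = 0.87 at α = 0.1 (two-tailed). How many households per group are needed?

z_{α/2} = 1.645, z_β = Φ⁻¹(0.74) = 0.643. For large effect (d = 0.87): n per group = 2(z_{α/2} + z_β)²/d² = 2(1.645 + 0.643)²/0.87² = 13.8 → 14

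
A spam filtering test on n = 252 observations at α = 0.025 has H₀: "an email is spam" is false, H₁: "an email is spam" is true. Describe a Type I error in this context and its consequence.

Type I error: rejecting H₀ when it is true — concluding that an email is spam when in fact it is not. Consequence: a legitimate email is sent to the spam folder and the user misses it.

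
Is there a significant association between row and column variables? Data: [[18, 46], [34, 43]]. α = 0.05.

χ² = 3.858. df = 1, critical = 3.841. Reject H₀. Variables are dependent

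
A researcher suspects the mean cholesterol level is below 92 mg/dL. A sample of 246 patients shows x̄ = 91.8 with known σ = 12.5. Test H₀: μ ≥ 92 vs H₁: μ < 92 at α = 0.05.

z = -0.251. Critical value: -1.645. Fail to reject H₀.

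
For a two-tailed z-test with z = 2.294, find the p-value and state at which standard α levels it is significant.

p = 2·P(Z > |2.294|) = 2·(1 - Φ(2.294)) ≈ 0.0218. Significant at α = 0.1; Significant at α = 0.05.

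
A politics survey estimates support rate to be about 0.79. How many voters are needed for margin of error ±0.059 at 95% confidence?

n = z²p(1-p)/E² = 1.96²×0.79×0.21/0.059² = 183.1 → n = 184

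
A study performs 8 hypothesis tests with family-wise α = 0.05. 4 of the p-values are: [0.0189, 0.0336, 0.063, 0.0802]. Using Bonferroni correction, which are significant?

Bonferroni α = 0.05/8 = 0.00625. None of the given p-values are significant.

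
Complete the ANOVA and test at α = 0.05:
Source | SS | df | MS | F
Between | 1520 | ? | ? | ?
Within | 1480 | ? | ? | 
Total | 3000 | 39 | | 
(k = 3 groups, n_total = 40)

df_between = 2, df_within = 37. MS_between = 760.0, MS_within = 40.0. F = 19.0, F_crit ≈ 3.252. Reject H₀.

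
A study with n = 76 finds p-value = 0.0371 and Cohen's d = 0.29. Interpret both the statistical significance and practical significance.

Statistically significant (p = 0.0371 < 0.05). Cohen's d = 0.29 indicates a small effect size. Both statistical and practical significance should be considered.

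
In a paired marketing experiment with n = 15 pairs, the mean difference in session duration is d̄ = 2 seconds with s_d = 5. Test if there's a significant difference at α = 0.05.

t = d̄/(s_d/√n) = 2/(5/√15) = 1.549. df = 14, critical t = ±2.145. Fail to reject H₀.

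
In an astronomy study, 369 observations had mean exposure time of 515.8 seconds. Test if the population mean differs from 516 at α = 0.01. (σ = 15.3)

z = (x̄ - μ₀)/(σ/√n) = (515.8 - 516)/(15.3/√369) = -0.251. Critical value: ±2.576. Since |-0.251| ≤ 2.576, Fail to reject H₀.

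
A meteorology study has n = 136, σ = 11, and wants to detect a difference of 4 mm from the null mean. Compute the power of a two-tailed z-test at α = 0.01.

SE = σ/√n = 11/√136 = 0.943. Non-centrality λ = d/SE = 4/0.943 = 4.241. Power ≈ Φ(λ - z_{α/2}) = Φ(4.241 - 2.576) = Φ(1.665) = 0.952.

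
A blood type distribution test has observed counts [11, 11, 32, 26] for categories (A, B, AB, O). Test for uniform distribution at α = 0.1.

Expected = 20 each. χ² = Σ(O-E)²/E = 17.1. df = 3, critical value = 6.251. Reject H₀.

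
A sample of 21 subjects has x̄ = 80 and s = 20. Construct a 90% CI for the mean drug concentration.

CI = x̄ ± t*(s/√n) = 80 ± 1.725(20/√21) = (72.47, 87.53)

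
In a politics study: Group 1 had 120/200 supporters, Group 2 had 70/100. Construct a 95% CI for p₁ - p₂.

p̂₁ = 0.6, p̂₂ = 0.7. Difference = -0.1. CI = (-0.213, 0.013)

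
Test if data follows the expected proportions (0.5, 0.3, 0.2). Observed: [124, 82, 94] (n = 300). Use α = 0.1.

Expected: [150.0, 90.0, 60.0]. χ² = 24.484. df = 2, critical = 4.605. Reject H₀.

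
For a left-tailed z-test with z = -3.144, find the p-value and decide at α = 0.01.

p = P(Z < -3.144) = Φ(-3.144) ≈ 0.0008. Since p < 0.01, reject H₀ (significant) at α = 0.01.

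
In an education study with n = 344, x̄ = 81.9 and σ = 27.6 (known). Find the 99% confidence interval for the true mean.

CI = x̄ ± z*(σ/√n) = 81.9 ± 2.576(27.6/√344) = 81.9 ± 3.83 = (78.07, 85.73)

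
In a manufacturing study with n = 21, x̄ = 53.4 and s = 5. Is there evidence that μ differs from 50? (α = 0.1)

t = (x̄ - μ₀)/(s/√n) = (53.4 - 50)/(5/√21) = 3.116. df = 20, critical t = ±1.725. Reject H₀.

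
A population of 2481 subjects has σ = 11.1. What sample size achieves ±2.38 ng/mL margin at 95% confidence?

Without FPC: n₀ = (1.96×11.1/2.38)² = 83.561. With FPC: n = n₀N/(n₀+N-1) = 80.9 → n = 81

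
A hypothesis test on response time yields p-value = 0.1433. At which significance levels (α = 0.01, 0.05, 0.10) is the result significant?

p = 0.1433. Not significant at any of the given levels.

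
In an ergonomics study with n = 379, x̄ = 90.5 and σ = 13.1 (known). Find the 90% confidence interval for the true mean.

CI = x̄ ± z*(σ/√n) = 90.5 ± 1.645(13.1/√379) = 90.5 ± 1.11 = (89.39, 91.61)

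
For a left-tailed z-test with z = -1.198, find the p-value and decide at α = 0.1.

p = P(Z < -1.198) = Φ(-1.198) ≈ 0.1155. Since p ≥ 0.1, fail to reject H₀ (not significant) at α = 0.1.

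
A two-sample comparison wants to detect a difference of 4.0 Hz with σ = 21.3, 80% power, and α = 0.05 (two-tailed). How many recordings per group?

n per group = 2(z_α/2 + z_β)²σ²/d² = 2×(1.96 + 0.84)²×21.3²/4.0² = 444.6 → n = 445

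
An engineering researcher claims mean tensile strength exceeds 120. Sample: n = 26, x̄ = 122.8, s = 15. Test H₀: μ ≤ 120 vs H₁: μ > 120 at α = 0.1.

t = (122.8 - 120)/(15/√26) = 0.952, df = 25. Critical t = 1.316. Fail to reject H₀.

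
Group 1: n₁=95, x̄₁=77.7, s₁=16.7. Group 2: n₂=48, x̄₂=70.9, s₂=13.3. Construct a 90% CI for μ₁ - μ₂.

Difference = 6.8. SE = √(16.7²/95 + 13.3²/48) = 2.573. CI = (2.57, 11.03)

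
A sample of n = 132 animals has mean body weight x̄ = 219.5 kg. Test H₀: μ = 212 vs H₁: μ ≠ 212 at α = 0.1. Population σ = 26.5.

z = (x̄ - μ₀)/(σ/√n) = (219.5 - 212)/(26.5/√132) = 3.252. Critical value: ±1.645. Since |3.252| > 1.645, Reject H₀.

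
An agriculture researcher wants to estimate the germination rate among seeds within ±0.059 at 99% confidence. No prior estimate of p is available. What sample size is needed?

Conservative approach: use p = 0.5 (maximizes p(1-p) = 0.25). n = z²(0.25)/E² = 2.576²×0.25/0.059² = 476.6 → n = 477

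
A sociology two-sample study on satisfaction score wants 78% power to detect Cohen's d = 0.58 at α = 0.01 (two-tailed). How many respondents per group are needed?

z_{α/2} = 2.576, z_β = Φ⁻¹(0.78) = 0.772. For medium effect (d = 0.58): n per group = 2(z_{α/2} + z_β)²/d² = 2(2.576 + 0.772)²/0.58² = 66.6 → 67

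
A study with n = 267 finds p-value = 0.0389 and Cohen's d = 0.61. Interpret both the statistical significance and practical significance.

Statistically significant (p = 0.0389 < 0.05). Cohen's d = 0.61 indicates a medium effect size. Both statistical and practical significance should be considered.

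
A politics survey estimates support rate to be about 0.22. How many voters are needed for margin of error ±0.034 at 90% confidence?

n = z²p(1-p)/E² = 1.645²×0.22×0.78/0.034² = 401.7 → n = 402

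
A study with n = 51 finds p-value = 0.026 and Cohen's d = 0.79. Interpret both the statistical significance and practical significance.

Statistically significant (p = 0.026 < 0.05). Cohen's d = 0.79 indicates a medium effect size. Both statistical and practical significance should be considered.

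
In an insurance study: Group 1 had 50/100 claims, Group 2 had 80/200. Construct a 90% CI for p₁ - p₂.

p̂₁ = 0.5, p̂₂ = 0.4. Difference = 0.1. CI = (-0.0, 0.2)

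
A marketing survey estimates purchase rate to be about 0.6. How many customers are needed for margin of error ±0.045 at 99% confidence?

n = z²p(1-p)/E² = 2.576²×0.6×0.4/0.045² = 786.5 → n = 787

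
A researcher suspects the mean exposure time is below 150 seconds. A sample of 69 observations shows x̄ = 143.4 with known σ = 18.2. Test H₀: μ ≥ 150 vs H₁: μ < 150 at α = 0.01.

z = -3.012. Critical value: -2.33. Reject H₀.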